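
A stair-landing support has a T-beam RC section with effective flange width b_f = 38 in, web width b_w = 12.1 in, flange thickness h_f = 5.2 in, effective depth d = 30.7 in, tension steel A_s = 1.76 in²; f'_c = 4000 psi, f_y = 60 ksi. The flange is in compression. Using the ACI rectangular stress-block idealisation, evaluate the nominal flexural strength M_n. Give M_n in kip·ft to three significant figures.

M_n ≈ 267 kip·ft

Tension: T = A_s f_y = 1.76 × 60 = 105.6 kips.
Try a within the flange: a = T/(0.85 f'_c b_f) = 105.6/(0.85 × 4 × 38) = 0.817 in.
Since a = 0.817 ≤ h_f = 5.2 in, the stress block lies entirely in the flange; analyse as a rectangular beam of width b_f.
M_n = T(d − a/2) = 105.6 × (30.7 − 0.4085) = 3198.8 kip·in.
M_n = 3198.8/12 = 266.57 kip·ft.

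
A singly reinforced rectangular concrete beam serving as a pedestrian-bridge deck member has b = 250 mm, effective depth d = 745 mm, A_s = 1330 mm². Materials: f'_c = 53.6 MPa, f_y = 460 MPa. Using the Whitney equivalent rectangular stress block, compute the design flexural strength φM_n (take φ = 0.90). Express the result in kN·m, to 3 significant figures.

φM_n ≈ 395 kN·m

T = A_s f_y = 1330 × 460 = 611800 N = 611.8 kN.
From C = T: a = T/(0.85 f'_c b) = 611800/(0.85 × 53.6 × 250) = 53.71 mm.
M_n = T(d − a/2) = 611.8 kN × (745 − 26.855) mm = 439.36 kN·m.
φM_n = 0.90 × 439.36 = 395.42 kN·m.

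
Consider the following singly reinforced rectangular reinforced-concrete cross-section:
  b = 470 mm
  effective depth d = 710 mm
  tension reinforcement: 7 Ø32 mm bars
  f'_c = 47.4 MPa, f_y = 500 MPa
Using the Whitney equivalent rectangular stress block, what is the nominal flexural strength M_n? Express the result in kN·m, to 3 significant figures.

M_n ≈ 1790 kN·m

A_s = 7 × 804 = 5628 mm².
T = A_s f_y = 5628 × 500 = 2814000 N = 2814 kN.
From C = T: a = T/(0.85 f'_c b) = 2814000/(0.85 × 47.4 × 470) = 148.60 mm.
M_n = T(d − a/2) = 2814 kN × (710 − 74.3) mm = 1788.86 kN·m.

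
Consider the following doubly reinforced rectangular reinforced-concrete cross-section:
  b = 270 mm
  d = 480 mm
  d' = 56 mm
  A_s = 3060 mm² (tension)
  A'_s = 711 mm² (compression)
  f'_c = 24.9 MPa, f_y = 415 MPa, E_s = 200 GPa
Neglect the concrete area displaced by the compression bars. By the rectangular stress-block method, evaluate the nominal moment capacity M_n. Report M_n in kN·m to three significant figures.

Assume both tension and compression steel yield.
Net tension couple steel: A_s − A'_s = 2349 mm².
a = (A_s − A'_s) f_y / (0.85 f'_c b) = 974835/(0.85 × 24.9 × 270) = 170.59 mm.
c = a/β₁ = 170.59/0.85 = 200.69 mm; ε'_s = 0.003(c − d')/c = 0.0022 ≥ f_y/E_s = 0.0021, so compression steel does yield.
M_n = (A_s − A'_s) f_y (d − a/2) + A'_s f_y (d − d') = [974835 × (480 − 85.295) + 295065 × (480 − 56)] × 10⁻⁶ = 384.77 + 125.11 = 509.88 kN·m.

M_n ≈ 510 kN·m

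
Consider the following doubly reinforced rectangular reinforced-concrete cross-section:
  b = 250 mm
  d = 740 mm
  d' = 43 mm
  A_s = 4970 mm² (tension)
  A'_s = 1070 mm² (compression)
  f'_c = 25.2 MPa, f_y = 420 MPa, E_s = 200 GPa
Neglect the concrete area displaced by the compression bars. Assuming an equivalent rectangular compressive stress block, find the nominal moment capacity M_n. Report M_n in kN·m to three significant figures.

Assume both tension and compression steel yield.
Net tension couple steel: A_s − A'_s = 3900 mm².
a = (A_s − A'_s) f_y / (0.85 f'_c b) = 1638000/(0.85 × 25.2 × 250) = 305.88 mm.
c = a/β₁ = 305.88/0.85 = 359.86 mm; ε'_s = 0.003(c − d')/c = 0.0026 ≥ f_y/E_s = 0.0021, so compression steel does yield.
M_n = (A_s − A'_s) f_y (d − a/2) + A'_s f_y (d − d') = [1638000 × (740 − 152.94) + 449400 × (740 − 43)] × 10⁻⁶ = 961.60 + 313.23 = 1274.83 kN·m.

M_n ≈ 1270 kN·m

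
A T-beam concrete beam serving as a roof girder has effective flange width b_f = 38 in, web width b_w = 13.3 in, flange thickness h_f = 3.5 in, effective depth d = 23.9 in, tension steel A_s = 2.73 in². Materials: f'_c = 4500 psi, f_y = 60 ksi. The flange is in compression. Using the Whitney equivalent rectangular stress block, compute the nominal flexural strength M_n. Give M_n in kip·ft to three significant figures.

Tension: T = A_s f_y = 2.73 × 60 = 163.8 kips.
Try a within the flange: a = T/(0.85 f'_c b_f) = 163.8/(0.85 × 4.5 × 38) = 1.127 in.
Since a = 1.127 ≤ h_f = 3.5 in, the stress block lies entirely in the flange; analyse as a rectangular beam of width b_f.
M_n = T(d − a/2) = 163.8 × (23.9 − 0.5635) = 3822.5 kip·in.
M_n = 3822.5/12 = 318.54 kip·ft.

M_n ≈ 319 kip·ft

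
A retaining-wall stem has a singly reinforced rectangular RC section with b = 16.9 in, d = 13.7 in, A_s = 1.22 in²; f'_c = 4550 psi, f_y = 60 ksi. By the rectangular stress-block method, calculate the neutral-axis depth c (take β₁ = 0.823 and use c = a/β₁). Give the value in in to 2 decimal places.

T = A_s f_y = 1.22 × 60 = 73.2 kips.
a = T/(0.85 f'_c b) = 73.2/(0.85 × 4.55 × 16.9) = 1.1199 in.
With β₁ = 0.823, c = a/β₁ = 1.1199/0.823 = 1.36 in.

c ≈ 1.36 in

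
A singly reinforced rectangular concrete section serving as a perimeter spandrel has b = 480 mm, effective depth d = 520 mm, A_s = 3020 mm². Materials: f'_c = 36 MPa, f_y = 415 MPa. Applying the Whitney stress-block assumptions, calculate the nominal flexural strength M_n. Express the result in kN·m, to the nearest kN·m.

M_n ≈ 598 kN·m

T = A_s f_y = 3020 × 415 = 1253300 N = 1253.3 kN.
From C = T: a = T/(0.85 f'_c b) = 1253300/(0.85 × 36 × 480) = 85.33 mm.
M_n = T(d − a/2) = 1253.3 kN × (520 − 42.665) mm = 598.24 kN·m.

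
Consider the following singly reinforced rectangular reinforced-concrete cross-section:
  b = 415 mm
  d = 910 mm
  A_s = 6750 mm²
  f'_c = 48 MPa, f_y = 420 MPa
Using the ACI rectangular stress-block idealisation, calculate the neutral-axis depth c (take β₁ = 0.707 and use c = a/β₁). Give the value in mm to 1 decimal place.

T = A_s f_y = 6750 × 420 = 2835000 N = 2835 kN.
Setting C = 0.85 f'_c a b equal to T: a = 2835000/(0.85 × 48 × 415) = 167.434 mm.
With β₁ = 0.707, c = a/β₁ = 167.434/0.707 = 236.8 mm.

c ≈ 236.8 mm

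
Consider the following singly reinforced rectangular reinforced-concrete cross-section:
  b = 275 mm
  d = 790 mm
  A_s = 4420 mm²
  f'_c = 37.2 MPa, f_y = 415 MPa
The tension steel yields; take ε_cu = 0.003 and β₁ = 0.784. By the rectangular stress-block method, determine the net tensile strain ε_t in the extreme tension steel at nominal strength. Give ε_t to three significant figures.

a = A_s f_y/(0.85 f'_c b) = 210.95 mm.
β₁ = 0.784, so c = a/β₁ = 210.95/0.784 = 269.07 mm.
From the linear strain diagram with ε_cu = 0.003: ε_t = 0.003 (d − c)/c = 0.003 × (790 − 269.07)/269.07 = 0.00581.
Since ε_t ≥ 0.005, the section is tension-controlled.

ε_t ≈ 0.00581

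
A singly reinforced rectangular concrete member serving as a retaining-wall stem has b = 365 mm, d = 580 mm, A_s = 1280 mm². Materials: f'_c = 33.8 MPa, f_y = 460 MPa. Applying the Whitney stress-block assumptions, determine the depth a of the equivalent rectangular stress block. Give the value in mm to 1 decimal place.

T = A_s f_y = 1280 × 460 = 588800 N = 588.8 kN.
Setting C = 0.85 f'_c a b equal to T: a = 588800/(0.85 × 33.8 × 365) = 56.1 mm.

a ≈ 56.1 mm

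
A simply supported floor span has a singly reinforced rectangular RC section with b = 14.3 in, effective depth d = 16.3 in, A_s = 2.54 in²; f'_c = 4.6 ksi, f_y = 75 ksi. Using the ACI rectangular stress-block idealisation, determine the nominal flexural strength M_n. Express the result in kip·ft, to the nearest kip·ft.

M_n ≈ 232 kip·ft

T = A_s f_y = 2.54 × 75 = 190.5 kips.
a = T/(0.85 f'_c b) = 190.5/(0.85 × 4.6 × 14.3) = 3.407 in.
M_n = T(d − a/2) = 190.5 × (16.3 − 1.7035) = 2780.6 kip·in = 2780.6/12 = 231.72 kip·ft.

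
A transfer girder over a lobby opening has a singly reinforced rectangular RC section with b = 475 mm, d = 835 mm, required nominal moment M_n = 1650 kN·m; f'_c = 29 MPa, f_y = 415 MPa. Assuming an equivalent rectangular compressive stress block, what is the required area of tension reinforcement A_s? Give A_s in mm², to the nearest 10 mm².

With M_n = 0.85 f'_c a b (d − a/2), solve the quadratic for a:
a = d − √(d² − 2M_n/(0.85 f'_c b)) = 835 − √(835² − 2 × 1650×10⁶/(0.85 × 29 × 475)) = 190.50 mm.
A_s = 0.85 f'_c a b / f_y = 0.85 × 29 × 190.50 × 475 / 415 = 5374.7 mm².

A_s ≈ 5370 mm²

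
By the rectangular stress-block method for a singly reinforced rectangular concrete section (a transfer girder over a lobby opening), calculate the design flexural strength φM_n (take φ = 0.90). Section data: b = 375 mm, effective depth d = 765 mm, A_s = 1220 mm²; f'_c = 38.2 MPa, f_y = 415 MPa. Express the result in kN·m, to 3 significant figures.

T = A_s f_y = 1220 × 415 = 506300 N = 506.3 kN.
From C = T: a = T/(0.85 f'_c b) = 506300/(0.85 × 38.2 × 375) = 41.58 mm.
M_n = T(d − a/2) = 506.3 kN × (765 − 20.79) mm = 376.79 kN·m.
φM_n = 0.90 × 376.79 = 339.11 kN·m.

φM_n ≈ 339 kN·m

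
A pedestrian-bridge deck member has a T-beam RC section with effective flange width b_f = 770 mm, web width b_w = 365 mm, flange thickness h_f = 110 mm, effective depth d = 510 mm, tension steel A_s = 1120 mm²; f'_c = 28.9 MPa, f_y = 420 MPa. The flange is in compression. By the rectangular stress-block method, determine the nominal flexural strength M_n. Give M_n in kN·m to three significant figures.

M_n ≈ 234 kN·m

Tension: T = A_s f_y = 1120 × 420 = 470400 N.
Try a within the flange: a = T/(0.85 f'_c b_f) = 470400/(0.85 × 28.9 × 770) = 24.87 mm.
Since a = 24.87 ≤ h_f = 110 mm, the stress block lies entirely in the flange; analyse as a rectangular beam of width b_f.
M_n = T(d − a/2) = 470400 × (510 − 12.435) = 234.05 × 10⁶ N·mm.
M_n = 234.05 kN·m.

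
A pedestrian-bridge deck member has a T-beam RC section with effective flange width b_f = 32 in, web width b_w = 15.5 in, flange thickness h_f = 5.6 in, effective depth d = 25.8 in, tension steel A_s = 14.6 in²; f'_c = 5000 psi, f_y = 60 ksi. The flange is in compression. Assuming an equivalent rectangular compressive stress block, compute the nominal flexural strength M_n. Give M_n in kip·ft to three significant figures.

M_n ≈ 1640 kip·ft

Tension: T = A_s f_y = 14.6 × 60 = 876 kips.
Try a within the flange: a = T/(0.85 f'_c b_f) = 876/(0.85 × 5 × 32) = 6.441 in.
a = 6.441 > h_f = 5.6 in: the block extends into the web. Split into flange-overhang and web parts.
C_f = 0.85 f'_c (b_f − b_w) h_f = 0.85 × 5 × (32 − 15.5) × 5.6 = 392.7 kips.
Remaining web compression depth: a_w = (T − C_f)/(0.85 f'_c b_w) = (876 − 392.7)/(0.85 × 5 × 15.5) = 7.337 in.
M_n = C_f(d − h_f/2) + (T − C_f)(d − a_w/2) = 392.7 × (25.8 − 2.8) + 483.3 × (25.8 − 3.6685) = 9032.1 + 10696.2 = 19728.3 kip·in.
M_n = 19728.3/12 = 1644.03 kip·ft.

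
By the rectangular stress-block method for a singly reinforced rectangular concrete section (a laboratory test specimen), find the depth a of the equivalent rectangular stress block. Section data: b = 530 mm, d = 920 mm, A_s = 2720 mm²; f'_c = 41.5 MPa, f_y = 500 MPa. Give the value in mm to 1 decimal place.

a ≈ 72.7 mm

T = A_s f_y = 2720 × 500 = 1360000 N = 1360 kN.
Setting C = 0.85 f'_c a b equal to T: a = 1360000/(0.85 × 41.5 × 530) = 72.7 mm.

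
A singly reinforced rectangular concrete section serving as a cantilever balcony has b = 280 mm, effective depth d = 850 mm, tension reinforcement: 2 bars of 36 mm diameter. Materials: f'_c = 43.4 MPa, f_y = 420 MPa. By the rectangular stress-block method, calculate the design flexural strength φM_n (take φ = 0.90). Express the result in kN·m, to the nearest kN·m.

φM_n ≈ 622 kN·m

A_s = 2 × 1018 = 2036 mm².
T = A_s f_y = 2036 × 420 = 855120 N = 855.12 kN.
From C = T: a = T/(0.85 f'_c b) = 855120/(0.85 × 43.4 × 280) = 82.79 mm.
M_n = T(d − a/2) = 855.12 kN × (850 − 41.395) mm = 691.45 kN·m.
φM_n = 0.90 × 691.45 = 622.31 kN·m.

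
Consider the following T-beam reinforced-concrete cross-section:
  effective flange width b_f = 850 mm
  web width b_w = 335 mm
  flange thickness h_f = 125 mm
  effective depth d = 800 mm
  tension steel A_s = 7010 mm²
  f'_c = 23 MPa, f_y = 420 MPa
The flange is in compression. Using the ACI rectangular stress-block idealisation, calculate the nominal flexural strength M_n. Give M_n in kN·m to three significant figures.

Tension: T = A_s f_y = 7010 × 420 = 2944200 N.
Try a within the flange: a = T/(0.85 f'_c b_f) = 2944200/(0.85 × 23 × 850) = 177.17 mm.
a = 177.17 > h_f = 125 mm: the block extends into the web. Split into flange-overhang and web parts.
C_f = 0.85 f'_c (b_f − b_w) h_f = 0.85 × 23 × (850 − 335) × 125 = 1258531 N.
Remaining web compression depth: a_w = (T − C_f)/(0.85 f'_c b_w) = (2944200 − 1258531)/(0.85 × 23 × 335) = 257.38 mm.
M_n = C_f(d − h_f/2) + (T − C_f)(d − a_w/2) = 1258531 × (800 − 62.5) + 1685669 × (800 − 128.69) = 928.17 + 1131.61 = 2059.78 × 10⁶ N·mm.
M_n = 2059.78 kN·m.

M_n ≈ 2060 kN·m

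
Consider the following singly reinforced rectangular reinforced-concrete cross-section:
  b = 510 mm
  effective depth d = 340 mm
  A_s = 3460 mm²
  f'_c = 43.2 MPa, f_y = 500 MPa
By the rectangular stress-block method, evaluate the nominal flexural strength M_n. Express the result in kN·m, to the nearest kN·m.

T = A_s f_y = 3460 × 500 = 1730000 N = 1730 kN.
From C = T: a = T/(0.85 f'_c b) = 1730000/(0.85 × 43.2 × 510) = 92.38 mm.
M_n = T(d − a/2) = 1730 kN × (340 − 46.19) mm = 508.29 kN·m.

M_n ≈ 508 kN·m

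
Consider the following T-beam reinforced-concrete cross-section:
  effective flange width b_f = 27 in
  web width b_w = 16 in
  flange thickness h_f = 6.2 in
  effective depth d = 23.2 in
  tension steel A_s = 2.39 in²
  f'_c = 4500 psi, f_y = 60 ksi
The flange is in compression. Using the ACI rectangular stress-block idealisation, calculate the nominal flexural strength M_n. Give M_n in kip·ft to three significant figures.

M_n ≈ 269 kip·ft

Tension: T = A_s f_y = 2.39 × 60 = 143.4 kips.
Try a within the flange: a = T/(0.85 f'_c b_f) = 143.4/(0.85 × 4.5 × 27) = 1.389 in.
Since a = 1.389 ≤ h_f = 6.2 in, the stress block lies entirely in the flange; analyse as a rectangular beam of width b_f.
M_n = T(d − a/2) = 143.4 × (23.2 − 0.6945) = 3227.3 kip·in.
M_n = 3227.3/12 = 268.94 kip·ft.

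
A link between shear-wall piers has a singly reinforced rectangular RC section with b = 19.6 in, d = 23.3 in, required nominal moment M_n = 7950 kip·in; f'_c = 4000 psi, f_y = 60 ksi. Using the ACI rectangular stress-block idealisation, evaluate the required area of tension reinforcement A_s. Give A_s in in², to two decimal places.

From M_n = 0.85 f'_c a b (d − a/2):
a = d − √(d² − 2M_n/(0.85 f'_c b)) = 23.3 − √(23.3² − 2 × 7950/(0.85 × 4 × 19.6)) = 5.856 in.
A_s = 0.85 f'_c a b / f_y = 0.85 × 4 × 5.856 × 19.6 / 60 = 6.504 in².

A_s ≈ 6.50 in²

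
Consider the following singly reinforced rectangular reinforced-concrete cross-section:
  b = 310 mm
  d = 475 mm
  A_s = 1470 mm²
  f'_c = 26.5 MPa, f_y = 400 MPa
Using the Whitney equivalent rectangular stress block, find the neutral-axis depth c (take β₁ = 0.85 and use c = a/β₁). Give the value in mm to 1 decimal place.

c ≈ 99.1 mm

T = A_s f_y = 1470 × 400 = 588000 N = 588 kN.
Setting C = 0.85 f'_c a b equal to T: a = 588000/(0.85 × 26.5 × 310) = 84.208 mm.
With β₁ = 0.85, c = a/β₁ = 84.208/0.85 = 99.1 mm.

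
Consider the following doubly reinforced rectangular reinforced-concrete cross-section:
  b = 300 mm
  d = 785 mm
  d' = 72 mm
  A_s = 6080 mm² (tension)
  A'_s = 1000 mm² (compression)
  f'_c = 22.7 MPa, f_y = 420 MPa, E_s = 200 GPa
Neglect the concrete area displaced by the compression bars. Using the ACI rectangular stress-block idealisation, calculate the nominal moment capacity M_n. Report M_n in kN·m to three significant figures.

M_n ≈ 1580 kN·m

Assume both tension and compression steel yield.
Net tension couple steel: A_s − A'_s = 5080 mm².
a = (A_s − A'_s) f_y / (0.85 f'_c b) = 2133600/(0.85 × 22.7 × 300) = 368.59 mm.
c = a/β₁ = 368.59/0.85 = 433.64 mm; ε'_s = 0.003(c − d')/c = 0.0025 ≥ f_y/E_s = 0.0021, so compression steel does yield.
M_n = (A_s − A'_s) f_y (d − a/2) + A'_s f_y (d − d') = [2133600 × (785 − 184.295) + 420000 × (785 − 72)] × 10⁻⁶ = 1281.66 + 299.46 = 1581.12 kN·m.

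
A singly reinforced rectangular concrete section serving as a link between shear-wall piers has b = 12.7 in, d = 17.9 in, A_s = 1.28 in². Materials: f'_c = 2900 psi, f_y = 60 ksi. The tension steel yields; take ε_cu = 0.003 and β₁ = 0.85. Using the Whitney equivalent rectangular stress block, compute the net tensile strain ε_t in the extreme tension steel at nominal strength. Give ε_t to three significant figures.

a = A_s f_y/(0.85 f'_c b) = 2.453 in.
β₁ = 0.85, so c = a/β₁ = 2.453/0.85 = 2.886 in.
From the linear strain diagram with ε_cu = 0.003: ε_t = 0.003 (d − c)/c = 0.003 × (17.9 − 2.886)/2.886 = 0.0156.
Since ε_t ≥ 0.005, the section is tension-controlled.

ε_t ≈ 0.0156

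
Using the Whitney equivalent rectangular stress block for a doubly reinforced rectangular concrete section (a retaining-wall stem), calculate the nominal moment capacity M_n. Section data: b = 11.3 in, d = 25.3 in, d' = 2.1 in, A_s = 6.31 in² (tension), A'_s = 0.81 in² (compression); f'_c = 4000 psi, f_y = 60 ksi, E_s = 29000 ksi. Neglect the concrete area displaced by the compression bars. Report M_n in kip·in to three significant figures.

M_n ≈ 8060 kip·in

Assume both steels yield.
a = (A_s − A'_s) f_y/(0.85 f'_c b) = (6.31 − 0.81) × 60/(0.85 × 4 × 11.3) = 8.589 in.
c = a/β₁ = 8.589/0.85 = 10.105 in; ε'_s = 0.003(c − d')/c = 0.0024 ≥ ε_y = 0.0021, so the compression steel yields.
M_n = (A_s − A'_s) f_y (d − a/2) + A'_s f_y (d − d') = 330 × (25.3 − 4.2945) + 48.6 × (25.3 − 2.1) = 6931.8 + 1127.5 = 8059.3 kip·in.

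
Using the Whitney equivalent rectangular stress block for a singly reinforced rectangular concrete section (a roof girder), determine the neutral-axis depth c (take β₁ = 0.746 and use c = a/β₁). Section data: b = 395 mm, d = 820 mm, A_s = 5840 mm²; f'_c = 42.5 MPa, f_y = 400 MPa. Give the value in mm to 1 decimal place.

c ≈ 219.4 mm

T = A_s f_y = 5840 × 400 = 2336000 N = 2336 kN.
Setting C = 0.85 f'_c a b equal to T: a = 2336000/(0.85 × 42.5 × 395) = 163.707 mm.
With β₁ = 0.746, c = a/β₁ = 163.707/0.746 = 219.4 mm.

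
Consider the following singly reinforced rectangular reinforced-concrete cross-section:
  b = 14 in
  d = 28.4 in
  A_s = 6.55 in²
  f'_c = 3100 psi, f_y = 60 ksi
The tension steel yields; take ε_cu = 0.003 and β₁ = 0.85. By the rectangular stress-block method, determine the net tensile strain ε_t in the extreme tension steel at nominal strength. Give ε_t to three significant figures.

ε_t ≈ 0.00380

a = A_s f_y/(0.85 f'_c b) = 10.653 in.
β₁ = 0.85, so c = a/β₁ = 10.653/0.85 = 12.533 in.
From the linear strain diagram with ε_cu = 0.003: ε_t = 0.003 (d − c)/c = 0.003 × (28.4 − 12.533)/12.533 = 0.00380.
ε_t < 0.004 — the section is over-reinforced for flexure under ACI limits.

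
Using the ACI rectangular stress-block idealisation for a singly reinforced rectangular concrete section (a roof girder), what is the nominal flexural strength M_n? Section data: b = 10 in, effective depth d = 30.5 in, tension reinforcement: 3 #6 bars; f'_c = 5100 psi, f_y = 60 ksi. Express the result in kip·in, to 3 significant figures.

A_s = 3 × 0.44 = 1.32 in².
T = A_s f_y = 1.32 × 60 = 79.2 kips.
a = T/(0.85 f'_c b) = 79.2/(0.85 × 5.1 × 10) = 1.827 in.
M_n = T(d − a/2) = 79.2 × (30.5 − 0.9135) = 2343.3 kip·in.

M_n ≈ 2340 kip·in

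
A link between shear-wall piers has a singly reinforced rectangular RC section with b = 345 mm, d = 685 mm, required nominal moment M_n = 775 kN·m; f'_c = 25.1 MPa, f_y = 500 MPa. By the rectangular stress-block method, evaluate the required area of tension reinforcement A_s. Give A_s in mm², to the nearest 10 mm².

With M_n = 0.85 f'_c a b (d − a/2), solve the quadratic for a:
a = d − √(d² − 2M_n/(0.85 f'_c b)) = 685 − √(685² − 2 × 775×10⁶/(0.85 × 25.1 × 345)) = 176.43 mm.
A_s = 0.85 f'_c a b / f_y = 0.85 × 25.1 × 176.43 × 345 / 500 = 2597.3 mm².

A_s ≈ 2600 mm²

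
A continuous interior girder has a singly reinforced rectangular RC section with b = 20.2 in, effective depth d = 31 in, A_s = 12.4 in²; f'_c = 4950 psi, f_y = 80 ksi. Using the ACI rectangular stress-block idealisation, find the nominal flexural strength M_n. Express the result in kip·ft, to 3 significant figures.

T = A_s f_y = 12.4 × 80 = 992 kips.
a = T/(0.85 f'_c b) = 992/(0.85 × 4.95 × 20.2) = 11.672 in.
M_n = T(d − a/2) = 992 × (31 − 5.836) = 24962.7 kip·in = 24962.7/12 = 2080.23 kip·ft.

M_n ≈ 2080 kip·ft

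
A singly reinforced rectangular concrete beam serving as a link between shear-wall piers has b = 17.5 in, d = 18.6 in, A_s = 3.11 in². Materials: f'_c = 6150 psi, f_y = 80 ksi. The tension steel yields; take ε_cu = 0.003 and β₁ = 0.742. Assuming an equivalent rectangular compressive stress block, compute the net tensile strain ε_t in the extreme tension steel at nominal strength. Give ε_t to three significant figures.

a = A_s f_y/(0.85 f'_c b) = 2.720 in.
β₁ = 0.742, so c = a/β₁ = 2.720/0.742 = 3.666 in.
From the linear strain diagram with ε_cu = 0.003: ε_t = 0.003 (d − c)/c = 0.003 × (18.6 − 3.666)/3.666 = 0.0122.
Since ε_t ≥ 0.005, the section is tension-controlled.

ε_t ≈ 0.0122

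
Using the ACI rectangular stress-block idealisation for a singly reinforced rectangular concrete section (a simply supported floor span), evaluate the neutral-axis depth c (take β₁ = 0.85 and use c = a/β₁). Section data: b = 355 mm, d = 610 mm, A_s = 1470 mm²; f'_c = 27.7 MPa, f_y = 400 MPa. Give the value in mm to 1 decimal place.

T = A_s f_y = 1470 × 400 = 588000 N = 588 kN.
Setting C = 0.85 f'_c a b equal to T: a = 588000/(0.85 × 27.7 × 355) = 70.348 mm.
With β₁ = 0.85, c = a/β₁ = 70.348/0.85 = 82.8 mm.

c ≈ 82.8 mm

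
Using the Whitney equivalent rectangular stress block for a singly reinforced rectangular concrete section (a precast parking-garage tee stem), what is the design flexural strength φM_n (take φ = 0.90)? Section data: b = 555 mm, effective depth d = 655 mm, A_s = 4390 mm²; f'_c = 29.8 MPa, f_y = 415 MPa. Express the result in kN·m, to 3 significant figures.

T = A_s f_y = 4390 × 415 = 1821850 N = 1821.85 kN.
From C = T: a = T/(0.85 f'_c b) = 1821850/(0.85 × 29.8 × 555) = 129.59 mm.
M_n = T(d − a/2) = 1821.85 kN × (655 − 64.795) mm = 1075.26 kN·m.
φM_n = 0.90 × 1075.26 = 967.73 kN·m.

φM_n ≈ 968 kN·m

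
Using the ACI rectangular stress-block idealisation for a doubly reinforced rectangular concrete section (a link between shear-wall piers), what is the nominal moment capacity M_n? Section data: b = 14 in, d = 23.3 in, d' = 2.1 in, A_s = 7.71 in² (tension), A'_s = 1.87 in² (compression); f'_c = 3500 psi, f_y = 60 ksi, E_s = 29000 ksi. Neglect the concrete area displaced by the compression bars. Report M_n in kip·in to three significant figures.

M_n ≈ 9070 kip·in

Assume both steels yield.
a = (A_s − A'_s) f_y/(0.85 f'_c b) = (7.71 − 1.87) × 60/(0.85 × 3.5 × 14) = 8.413 in.
c = a/β₁ = 8.413/0.85 = 9.898 in; ε'_s = 0.003(c − d')/c = 0.0024 ≥ ε_y = 0.0021, so the compression steel yields.
M_n = (A_s − A'_s) f_y (d − a/2) + A'_s f_y (d − d') = 350.4 × (23.3 − 4.2065) + 112.2 × (23.3 − 2.1) = 6690.4 + 2378.6 = 9069.0 kip·in.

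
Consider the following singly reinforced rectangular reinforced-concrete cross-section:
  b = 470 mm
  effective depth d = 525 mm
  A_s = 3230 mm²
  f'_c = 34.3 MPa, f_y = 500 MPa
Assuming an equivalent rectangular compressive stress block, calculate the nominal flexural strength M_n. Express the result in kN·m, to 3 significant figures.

T = A_s f_y = 3230 × 500 = 1615000 N = 1615 kN.
From C = T: a = T/(0.85 f'_c b) = 1615000/(0.85 × 34.3 × 470) = 117.86 mm.
M_n = T(d − a/2) = 1615 kN × (525 − 58.93) mm = 752.70 kN·m.

M_n ≈ 753 kN·m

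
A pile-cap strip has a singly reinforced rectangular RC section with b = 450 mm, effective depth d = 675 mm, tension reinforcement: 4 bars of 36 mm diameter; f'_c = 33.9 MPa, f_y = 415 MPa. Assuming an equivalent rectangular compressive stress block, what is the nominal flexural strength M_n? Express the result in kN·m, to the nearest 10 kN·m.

M_n ≈ 1030 kN·m

A_s = 4 × 1018 = 4072 mm².
T = A_s f_y = 4072 × 415 = 1689880 N = 1689.88 kN.
From C = T: a = T/(0.85 f'_c b) = 1689880/(0.85 × 33.9 × 450) = 130.32 mm.
M_n = T(d − a/2) = 1689.88 kN × (675 − 65.16) mm = 1030.56 kN·m.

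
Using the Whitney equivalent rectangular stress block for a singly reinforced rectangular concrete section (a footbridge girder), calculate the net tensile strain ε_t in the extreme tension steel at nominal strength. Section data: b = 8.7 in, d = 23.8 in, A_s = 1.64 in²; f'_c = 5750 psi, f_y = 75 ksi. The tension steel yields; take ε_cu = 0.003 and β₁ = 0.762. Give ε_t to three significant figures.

a = A_s f_y/(0.85 f'_c b) = 2.893 in.
β₁ = 0.762, so c = a/β₁ = 2.893/0.762 = 3.797 in.
From the linear strain diagram with ε_cu = 0.003: ε_t = 0.003 (d − c)/c = 0.003 × (23.8 − 3.797)/3.797 = 0.0158.
Since ε_t ≥ 0.005, the section is tension-controlled.

ε_t ≈ 0.0158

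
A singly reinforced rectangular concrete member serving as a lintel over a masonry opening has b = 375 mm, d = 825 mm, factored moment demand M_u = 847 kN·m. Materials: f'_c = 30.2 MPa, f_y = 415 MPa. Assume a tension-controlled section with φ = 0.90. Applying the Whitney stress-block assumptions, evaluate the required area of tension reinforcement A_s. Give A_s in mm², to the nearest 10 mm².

M_n = M_u/φ = 847/0.90 = 941.111 kN·m.
With M_n = 0.85 f'_c a b (d − a/2), solve the quadratic for a:
a = d − √(d² − 2M_n/(0.85 f'_c b)) = 825 − √(825² − 2 × 941.111×10⁶/(0.85 × 30.2 × 375)) = 128.51 mm.
A_s = 0.85 f'_c a b / f_y = 0.85 × 30.2 × 128.51 × 375 / 415 = 2980.9 mm².

A_s ≈ 2980 mm²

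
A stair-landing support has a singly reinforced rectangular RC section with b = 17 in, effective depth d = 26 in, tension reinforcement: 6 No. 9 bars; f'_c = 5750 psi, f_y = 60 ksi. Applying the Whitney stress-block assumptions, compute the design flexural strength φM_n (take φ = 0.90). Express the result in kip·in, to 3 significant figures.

A_s = 6 × 1 = 6 in².
T = A_s f_y = 6 × 60 = 360 kips.
a = T/(0.85 f'_c b) = 360/(0.85 × 5.75 × 17) = 4.333 in.
M_n = T(d − a/2) = 360 × (26 − 2.1665) = 8580.1 kip·in.
φM_n = 0.90 × 8580.1 = 7722.1 kip·in.

φM_n ≈ 7720 kip·in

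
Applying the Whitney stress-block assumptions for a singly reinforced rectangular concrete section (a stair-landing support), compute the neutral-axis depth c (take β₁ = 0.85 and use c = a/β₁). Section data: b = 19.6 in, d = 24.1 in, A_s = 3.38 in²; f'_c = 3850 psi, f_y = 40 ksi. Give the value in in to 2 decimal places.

c ≈ 2.48 in

T = A_s f_y = 3.38 × 40 = 135.2 kips.
a = T/(0.85 f'_c b) = 135.2/(0.85 × 3.85 × 19.6) = 2.1079 in.
With β₁ = 0.85, c = a/β₁ = 2.1079/0.85 = 2.48 in.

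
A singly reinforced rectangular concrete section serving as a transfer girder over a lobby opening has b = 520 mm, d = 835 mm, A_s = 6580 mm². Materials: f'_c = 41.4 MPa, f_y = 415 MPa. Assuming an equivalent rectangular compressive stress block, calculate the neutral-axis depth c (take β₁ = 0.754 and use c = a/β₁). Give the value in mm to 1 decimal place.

T = A_s f_y = 6580 × 415 = 2730700 N = 2730.7 kN.
Setting C = 0.85 f'_c a b equal to T: a = 2730700/(0.85 × 41.4 × 520) = 149.228 mm.
With β₁ = 0.754, c = a/β₁ = 149.228/0.754 = 197.9 mm.

c ≈ 197.9 mm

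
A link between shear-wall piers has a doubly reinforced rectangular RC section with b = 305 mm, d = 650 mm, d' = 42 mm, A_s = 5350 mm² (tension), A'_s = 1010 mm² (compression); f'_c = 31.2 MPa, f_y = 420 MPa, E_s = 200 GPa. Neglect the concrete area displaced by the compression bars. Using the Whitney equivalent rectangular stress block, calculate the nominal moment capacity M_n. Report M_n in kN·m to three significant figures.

M_n ≈ 1240 kN·m

Assume both tension and compression steel yield.
Net tension couple steel: A_s − A'_s = 4340 mm².
a = (A_s − A'_s) f_y / (0.85 f'_c b) = 1822800/(0.85 × 31.2 × 305) = 225.35 mm.
c = a/β₁ = 225.35/0.827 = 272.49 mm; ε'_s = 0.003(c − d')/c = 0.0025 ≥ f_y/E_s = 0.0021, so compression steel does yield.
M_n = (A_s − A'_s) f_y (d − a/2) + A'_s f_y (d − d') = [1822800 × (650 − 112.675) + 424200 × (650 − 42)] × 10⁻⁶ = 979.44 + 257.91 = 1237.35 kN·m.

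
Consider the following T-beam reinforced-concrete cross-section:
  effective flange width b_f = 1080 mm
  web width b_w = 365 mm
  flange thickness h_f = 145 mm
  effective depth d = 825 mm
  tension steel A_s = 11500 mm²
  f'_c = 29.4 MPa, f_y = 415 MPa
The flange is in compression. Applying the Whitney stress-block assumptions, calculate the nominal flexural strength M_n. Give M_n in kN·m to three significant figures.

Tension: T = A_s f_y = 11500 × 415 = 4772500 N.
Try a within the flange: a = T/(0.85 f'_c b_f) = 4772500/(0.85 × 29.4 × 1080) = 176.83 mm.
a = 176.83 > h_f = 145 mm: the block extends into the web. Split into flange-overhang and web parts.
C_f = 0.85 f'_c (b_f − b_w) h_f = 0.85 × 29.4 × (1080 − 365) × 145 = 2590838 N.
Remaining web compression depth: a_w = (T − C_f)/(0.85 f'_c b_w) = (4772500 − 2590838)/(0.85 × 29.4 × 365) = 239.18 mm.
M_n = C_f(d − h_f/2) + (T − C_f)(d − a_w/2) = 2590838 × (825 − 72.5) + 2181662 × (825 − 119.59) = 1949.61 + 1538.97 = 3488.58 × 10⁶ N·mm.
M_n = 3488.58 kN·m.

M_n ≈ 3490 kN·m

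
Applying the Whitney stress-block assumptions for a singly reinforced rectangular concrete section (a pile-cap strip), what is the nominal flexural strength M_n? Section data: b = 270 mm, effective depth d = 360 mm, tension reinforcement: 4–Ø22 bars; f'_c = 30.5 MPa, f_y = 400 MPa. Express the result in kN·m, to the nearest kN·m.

A_s = 4 × 380 = 1520 mm².
T = A_s f_y = 1520 × 400 = 608000 N = 608 kN.
From C = T: a = T/(0.85 f'_c b) = 608000/(0.85 × 30.5 × 270) = 86.86 mm.
M_n = T(d − a/2) = 608 kN × (360 − 43.43) mm = 192.47 kN·m.

M_n ≈ 192 kN·m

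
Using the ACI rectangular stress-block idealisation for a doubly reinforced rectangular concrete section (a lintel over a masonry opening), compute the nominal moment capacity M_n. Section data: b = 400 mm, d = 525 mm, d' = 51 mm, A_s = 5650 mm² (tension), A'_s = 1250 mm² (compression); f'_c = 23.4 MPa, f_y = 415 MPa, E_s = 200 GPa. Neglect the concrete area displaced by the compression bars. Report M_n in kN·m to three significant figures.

M_n ≈ 995 kN·m

Assume both tension and compression steel yield.
Net tension couple steel: A_s − A'_s = 4400 mm².
a = (A_s − A'_s) f_y / (0.85 f'_c b) = 1826000/(0.85 × 23.4 × 400) = 229.51 mm.
c = a/β₁ = 229.51/0.85 = 270.01 mm; ε'_s = 0.003(c − d')/c = 0.0024 ≥ f_y/E_s = 0.0021, so compression steel does yield.
M_n = (A_s − A'_s) f_y (d − a/2) + A'_s f_y (d − d') = [1826000 × (525 − 114.755) + 518750 × (525 − 51)] × 10⁻⁶ = 749.11 + 245.89 = 995.00 kN·m.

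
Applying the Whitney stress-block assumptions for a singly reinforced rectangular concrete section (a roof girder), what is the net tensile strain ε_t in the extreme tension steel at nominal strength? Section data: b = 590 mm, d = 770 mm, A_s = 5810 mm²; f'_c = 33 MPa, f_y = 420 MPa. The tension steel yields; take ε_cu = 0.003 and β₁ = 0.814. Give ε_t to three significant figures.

a = A_s f_y/(0.85 f'_c b) = 147.45 mm.
β₁ = 0.814, so c = a/β₁ = 147.45/0.814 = 181.14 mm.
From the linear strain diagram with ε_cu = 0.003: ε_t = 0.003 (d − c)/c = 0.003 × (770 − 181.14)/181.14 = 0.00975.
Since ε_t ≥ 0.005, the section is tension-controlled.

ε_t ≈ 0.00975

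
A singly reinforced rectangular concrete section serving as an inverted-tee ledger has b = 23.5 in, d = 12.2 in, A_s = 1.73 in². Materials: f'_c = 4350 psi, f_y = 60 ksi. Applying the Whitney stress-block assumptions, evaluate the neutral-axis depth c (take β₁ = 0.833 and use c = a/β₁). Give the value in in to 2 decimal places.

T = A_s f_y = 1.73 × 60 = 103.8 kips.
a = T/(0.85 f'_c b) = 103.8/(0.85 × 4.35 × 23.5) = 1.1946 in.
With β₁ = 0.833, c = a/β₁ = 1.1946/0.833 = 1.43 in.

c ≈ 1.43 in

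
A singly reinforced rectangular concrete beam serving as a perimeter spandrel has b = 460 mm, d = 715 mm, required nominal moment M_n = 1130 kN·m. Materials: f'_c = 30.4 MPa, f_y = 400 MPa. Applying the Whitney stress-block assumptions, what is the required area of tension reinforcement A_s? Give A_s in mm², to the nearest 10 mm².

With M_n = 0.85 f'_c a b (d − a/2), solve the quadratic for a:
a = d − √(d² − 2M_n/(0.85 f'_c b)) = 715 − √(715² − 2 × 1130×10⁶/(0.85 × 30.4 × 460)) = 148.35 mm.
A_s = 0.85 f'_c a b / f_y = 0.85 × 30.4 × 148.35 × 460 / 400 = 4408.4 mm².

A_s ≈ 4410 mm²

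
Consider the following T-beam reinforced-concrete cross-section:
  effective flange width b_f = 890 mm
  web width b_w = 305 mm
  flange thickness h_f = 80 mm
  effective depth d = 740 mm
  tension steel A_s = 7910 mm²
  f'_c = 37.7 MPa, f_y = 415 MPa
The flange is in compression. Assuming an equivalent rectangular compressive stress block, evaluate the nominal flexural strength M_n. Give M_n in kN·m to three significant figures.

Tension: T = A_s f_y = 7910 × 415 = 3282650 N.
Try a within the flange: a = T/(0.85 f'_c b_f) = 3282650/(0.85 × 37.7 × 890) = 115.10 mm.
a = 115.10 > h_f = 80 mm: the block extends into the web. Split into flange-overhang and web parts.
C_f = 0.85 f'_c (b_f − b_w) h_f = 0.85 × 37.7 × (890 − 305) × 80 = 1499706 N.
Remaining web compression depth: a_w = (T − C_f)/(0.85 f'_c b_w) = (3282650 − 1499706)/(0.85 × 37.7 × 305) = 182.42 mm.
M_n = C_f(d − h_f/2) + (T − C_f)(d − a_w/2) = 1499706 × (740 − 40) + 1782944 × (740 − 91.21) = 1049.79 + 1156.76 = 2206.55 × 10⁶ N·mm.
M_n = 2206.55 kN·m.

M_n ≈ 2210 kN·m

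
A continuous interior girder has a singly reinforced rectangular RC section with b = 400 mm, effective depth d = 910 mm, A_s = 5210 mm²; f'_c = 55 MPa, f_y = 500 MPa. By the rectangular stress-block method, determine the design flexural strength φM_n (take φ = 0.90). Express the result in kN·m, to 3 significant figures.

φM_n ≈ 1970 kN·m

T = A_s f_y = 5210 × 500 = 2605000 N = 2605 kN.
From C = T: a = T/(0.85 f'_c b) = 2605000/(0.85 × 55 × 400) = 139.30 mm.
M_n = T(d − a/2) = 2605 kN × (910 − 69.65) mm = 2189.11 kN·m.
φM_n = 0.90 × 2189.11 = 1970.20 kN·m.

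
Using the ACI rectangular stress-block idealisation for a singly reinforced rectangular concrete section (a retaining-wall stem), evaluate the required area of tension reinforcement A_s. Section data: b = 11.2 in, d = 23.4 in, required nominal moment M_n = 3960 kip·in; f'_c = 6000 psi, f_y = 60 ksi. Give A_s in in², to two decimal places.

From M_n = 0.85 f'_c a b (d − a/2):
a = d − √(d² − 2M_n/(0.85 f'_c b)) = 23.4 − √(23.4² − 2 × 3960/(0.85 × 6 × 11.2)) = 3.179 in.
A_s = 0.85 f'_c a b / f_y = 0.85 × 6 × 3.179 × 11.2 / 60 = 3.026 in².

A_s ≈ 3.03 in²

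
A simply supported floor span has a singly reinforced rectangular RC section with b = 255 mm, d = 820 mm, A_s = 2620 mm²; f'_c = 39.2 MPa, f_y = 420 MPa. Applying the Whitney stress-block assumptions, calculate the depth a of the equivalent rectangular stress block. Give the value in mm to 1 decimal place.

T = A_s f_y = 2620 × 420 = 1100400 N = 1100.4 kN.
Setting C = 0.85 f'_c a b equal to T: a = 1100400/(0.85 × 39.2 × 255) = 129.5 mm.

a ≈ 129.5 mm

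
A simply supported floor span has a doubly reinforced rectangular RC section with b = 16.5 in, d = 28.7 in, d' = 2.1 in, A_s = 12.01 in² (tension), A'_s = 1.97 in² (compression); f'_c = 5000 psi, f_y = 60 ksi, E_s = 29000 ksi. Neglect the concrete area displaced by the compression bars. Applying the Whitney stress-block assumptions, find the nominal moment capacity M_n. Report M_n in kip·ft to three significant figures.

Assume both steels yield.
a = (A_s − A'_s) f_y/(0.85 f'_c b) = (12.01 − 1.97) × 60/(0.85 × 5 × 16.5) = 8.590 in.
c = a/β₁ = 8.590/0.8 = 10.738 in; ε'_s = 0.003(c − d')/c = 0.0024 ≥ ε_y = 0.0021, so the compression steel yields.
M_n = (A_s − A'_s) f_y (d − a/2) + A'_s f_y (d − d') = 602.4 × (28.7 − 4.295) + 118.2 × (28.7 − 2.1) = 14701.6 + 3144.1 = 17845.7 kip·in = 17845.7/12 = 1487.14 kip·ft.

M_n ≈ 1490 kip·ft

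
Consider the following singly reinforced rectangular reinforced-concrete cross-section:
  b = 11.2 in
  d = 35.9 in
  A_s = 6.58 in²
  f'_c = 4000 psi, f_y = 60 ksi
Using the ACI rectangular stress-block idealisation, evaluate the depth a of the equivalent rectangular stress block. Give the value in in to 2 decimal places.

a ≈ 10.37 in

T = A_s f_y = 6.58 × 60 = 394.8 kips.
a = T/(0.85 f'_c b) = 394.8/(0.85 × 4 × 11.2) = 10.37 in.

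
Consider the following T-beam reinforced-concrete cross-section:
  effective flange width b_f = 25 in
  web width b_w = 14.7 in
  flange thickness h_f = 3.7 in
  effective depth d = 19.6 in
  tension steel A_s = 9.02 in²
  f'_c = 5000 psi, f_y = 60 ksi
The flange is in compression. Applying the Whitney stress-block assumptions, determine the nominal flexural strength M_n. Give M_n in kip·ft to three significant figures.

M_n ≈ 763 kip·ft

Tension: T = A_s f_y = 9.02 × 60 = 541.2 kips.
Try a within the flange: a = T/(0.85 f'_c b_f) = 541.2/(0.85 × 5 × 25) = 5.094 in.
a = 5.094 > h_f = 3.7 in: the block extends into the web. Split into flange-overhang and web parts.
C_f = 0.85 f'_c (b_f − b_w) h_f = 0.85 × 5 × (25 − 14.7) × 3.7 = 162.0 kips.
Remaining web compression depth: a_w = (T − C_f)/(0.85 f'_c b_w) = (541.2 − 162.0)/(0.85 × 5 × 14.7) = 6.070 in.
M_n = C_f(d − h_f/2) + (T − C_f)(d − a_w/2) = 162.0 × (19.6 − 1.85) + 379.2 × (19.6 − 3.035) = 2875.5 + 6281.4 = 9156.9 kip·in.
M_n = 9156.9/12 = 763.08 kip·ft.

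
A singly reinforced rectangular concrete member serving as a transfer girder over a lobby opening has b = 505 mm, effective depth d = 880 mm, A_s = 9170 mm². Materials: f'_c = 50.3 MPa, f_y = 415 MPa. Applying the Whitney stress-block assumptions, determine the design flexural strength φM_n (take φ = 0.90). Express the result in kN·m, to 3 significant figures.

T = A_s f_y = 9170 × 415 = 3805550 N = 3805.55 kN.
From C = T: a = T/(0.85 f'_c b) = 3805550/(0.85 × 50.3 × 505) = 176.25 mm.
M_n = T(d − a/2) = 3805.55 kN × (880 − 88.125) mm = 3013.52 kN·m.
φM_n = 0.90 × 3013.52 = 2712.17 kN·m.

φM_n ≈ 2710 kN·m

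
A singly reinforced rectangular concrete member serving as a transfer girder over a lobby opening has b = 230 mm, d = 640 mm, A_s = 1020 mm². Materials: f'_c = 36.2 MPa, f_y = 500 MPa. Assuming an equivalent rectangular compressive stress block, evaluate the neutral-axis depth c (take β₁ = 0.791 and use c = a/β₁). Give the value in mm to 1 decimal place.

T = A_s f_y = 1020 × 500 = 510000 N = 510 kN.
Setting C = 0.85 f'_c a b equal to T: a = 510000/(0.85 × 36.2 × 230) = 72.063 mm.
With β₁ = 0.791, c = a/β₁ = 72.063/0.791 = 91.1 mm.

c ≈ 91.1 mm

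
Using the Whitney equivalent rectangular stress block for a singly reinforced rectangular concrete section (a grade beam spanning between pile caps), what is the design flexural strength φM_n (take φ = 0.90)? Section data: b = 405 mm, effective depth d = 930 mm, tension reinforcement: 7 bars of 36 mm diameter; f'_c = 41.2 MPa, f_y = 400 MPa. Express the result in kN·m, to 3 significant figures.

φM_n ≈ 2130 kN·m

A_s = 7 × 1018 = 7126 mm².
T = A_s f_y = 7126 × 400 = 2850400 N = 2850.4 kN.
From C = T: a = T/(0.85 f'_c b) = 2850400/(0.85 × 41.2 × 405) = 200.97 mm.
M_n = T(d − a/2) = 2850.4 kN × (930 − 100.485) mm = 2364.45 kN·m.
φM_n = 0.90 × 2364.45 = 2128.01 kN·m.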